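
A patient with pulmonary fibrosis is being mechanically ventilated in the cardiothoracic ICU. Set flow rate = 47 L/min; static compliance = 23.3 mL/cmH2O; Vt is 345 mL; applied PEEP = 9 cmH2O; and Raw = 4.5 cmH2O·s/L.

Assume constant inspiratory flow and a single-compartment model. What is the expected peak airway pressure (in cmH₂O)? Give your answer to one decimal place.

Flow: 47 L/min ÷ 60 = 0.7833 L/s.
Equation of motion (constant flow): PIP = Vt/C + R·V̇ + PEEP.
PIP = 345/23.3 + 4.5×0.7833 + 9 = 14.807 + 3.525 + 9 = 27.332 cmH2O.

27.3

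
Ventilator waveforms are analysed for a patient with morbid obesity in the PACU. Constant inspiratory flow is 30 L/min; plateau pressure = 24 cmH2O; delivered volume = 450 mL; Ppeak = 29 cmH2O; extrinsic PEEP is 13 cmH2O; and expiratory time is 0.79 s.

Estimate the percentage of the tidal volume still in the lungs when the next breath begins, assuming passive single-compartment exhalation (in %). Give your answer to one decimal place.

14.5

Flow: 30 L/min ÷ 60 = 0.5 L/s.
R = (PIP − Pplat)/V̇ = (29 − 24) / 0.5 = 5.0/0.5 = 10.0 cmH2O·s/L.
C = Vt/(Pplat − PEEP) = 450.0 / (24 − 13) = 450.0/11.0 = 40.909 mL/cmH2O.
τ = R × C = 10.0 × 0.04091 L/cmH2O = 0.4091 s.
Fraction remaining at end-expiration = e^(−Te/τ) = e^(−0.79/0.4091) = 0.145 → 14.5%.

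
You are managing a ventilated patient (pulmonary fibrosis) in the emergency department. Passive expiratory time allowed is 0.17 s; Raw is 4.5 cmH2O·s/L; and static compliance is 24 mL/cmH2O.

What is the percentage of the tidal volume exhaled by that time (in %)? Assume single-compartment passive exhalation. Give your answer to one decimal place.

τ = R × C = 4.5 × 24 mL/cmH2O = 4.5 × 0.024 L/cmH2O = 0.108 s.
Passive exhalation: V(t)/V₀ = e^(−t/τ) = e^(−0.17/0.108) = 0.2072.
Fraction exhaled = 1 − 0.2072 = 0.7928 → 79.28%.

79.3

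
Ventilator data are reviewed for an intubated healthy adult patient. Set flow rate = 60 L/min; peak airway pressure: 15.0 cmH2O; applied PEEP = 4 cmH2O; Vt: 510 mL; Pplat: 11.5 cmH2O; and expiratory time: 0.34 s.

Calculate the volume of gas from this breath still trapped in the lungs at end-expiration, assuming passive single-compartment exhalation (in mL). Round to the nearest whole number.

122

Flow: 60 L/min ÷ 60 = 1 L/s.
R = (PIP − Pplat)/V̇ = (15.0 − 11.5) / 1 = 3.5/1 = 3.5 cmH2O·s/L.
C = Vt/(Pplat − PEEP) = 510.0 / (11.5 − 4) = 510.0/7.5 = 68.0 mL/cmH2O.
τ = R × C = 3.5 × 0.068 L/cmH2O = 0.238 s.
Fraction remaining = e^(−Te/τ) = e^(−0.34/0.238) = 0.2397.
Trapped volume = 510.0 × 0.2397 = 122.25 mL.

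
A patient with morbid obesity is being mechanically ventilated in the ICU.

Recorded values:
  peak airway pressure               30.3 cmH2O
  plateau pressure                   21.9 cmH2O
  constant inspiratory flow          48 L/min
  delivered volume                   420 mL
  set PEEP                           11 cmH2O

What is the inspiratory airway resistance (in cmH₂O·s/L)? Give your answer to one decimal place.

Flow: 48 L/min ÷ 60 = 0.8 L/s.
Raw = (PIP − Pplat) / flow = (30.3 − 21.9) / 0.8 = 8.4 / 0.8 = 10.5 cmH2O·s/L.

10.5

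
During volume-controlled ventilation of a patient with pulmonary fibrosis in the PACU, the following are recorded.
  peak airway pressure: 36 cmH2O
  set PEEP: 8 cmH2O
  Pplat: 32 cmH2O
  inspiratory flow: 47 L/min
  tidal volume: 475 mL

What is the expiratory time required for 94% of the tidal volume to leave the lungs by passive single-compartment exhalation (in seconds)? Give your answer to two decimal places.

0.28

Flow: 47 L/min ÷ 60 = 0.7833 L/s.
R = (PIP − Pplat)/V̇ = (36 − 32) / 0.7833 = 4.0/0.7833 = 5.107 cmH2O·s/L.
C = Vt/(Pplat − PEEP) = 475.0 / (32 − 8) = 475.0/24.0 = 19.792 mL/cmH2O.
τ = R × C = 5.107 × 0.01979 L/cmH2O = 0.1011 s.
t = −τ·ln(1 − 0.94) = −0.1011·ln(0.06) = 0.2844 s.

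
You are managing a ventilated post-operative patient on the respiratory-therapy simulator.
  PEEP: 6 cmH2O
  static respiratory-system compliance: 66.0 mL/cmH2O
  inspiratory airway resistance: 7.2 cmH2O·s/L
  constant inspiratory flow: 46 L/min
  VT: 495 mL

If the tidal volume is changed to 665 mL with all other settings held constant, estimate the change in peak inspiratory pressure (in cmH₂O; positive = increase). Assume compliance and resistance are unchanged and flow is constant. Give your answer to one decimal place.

PIP = Vt/C + R·V̇ + PEEP (constant-flow equation of motion).
Only the elastic term changes: ΔPIP = ΔVt / C = (665 − 495) / 66.0 = 2.576 cmH2O.

2.6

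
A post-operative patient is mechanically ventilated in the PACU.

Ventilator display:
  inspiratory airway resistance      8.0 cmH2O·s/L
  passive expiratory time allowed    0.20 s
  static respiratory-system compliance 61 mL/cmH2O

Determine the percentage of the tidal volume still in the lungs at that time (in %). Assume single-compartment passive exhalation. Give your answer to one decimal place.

66.4

τ = R × C = 8.0 × 61 mL/cmH2O = 8.0 × 0.061 L/cmH2O = 0.488 s.
Passive exhalation: V(t)/V₀ = e^(−t/τ) = e^(−0.20/0.488) = 0.6638.
Fraction remaining = 0.6638 → 66.38%.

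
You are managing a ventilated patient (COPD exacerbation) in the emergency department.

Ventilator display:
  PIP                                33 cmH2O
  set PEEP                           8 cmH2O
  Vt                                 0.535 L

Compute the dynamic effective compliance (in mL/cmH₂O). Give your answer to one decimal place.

21.4

Dynamic compliance = Vt / (PIP − PEEP) = 535 / (33 − 8) = 535 / 25.0 = 21.4 mL/cmH2O.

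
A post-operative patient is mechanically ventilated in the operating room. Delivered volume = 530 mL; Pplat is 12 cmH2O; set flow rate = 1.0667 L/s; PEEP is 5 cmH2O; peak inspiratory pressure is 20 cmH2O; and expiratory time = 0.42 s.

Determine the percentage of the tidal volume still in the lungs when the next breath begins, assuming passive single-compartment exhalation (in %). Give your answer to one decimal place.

R = (PIP − Pplat)/V̇ = (20 − 12) / 1.0667 = 8.0/1.0667 = 7.5 cmH2O·s/L.
C = Vt/(Pplat − PEEP) = 530.0 / (12 − 5) = 530.0/7.0 = 75.714 mL/cmH2O.
τ = R × C = 7.5 × 0.07571 L/cmH2O = 0.5678 s.
Fraction remaining at end-expiration = e^(−Te/τ) = e^(−0.42/0.5678) = 0.4773 → 47.73%.

47.7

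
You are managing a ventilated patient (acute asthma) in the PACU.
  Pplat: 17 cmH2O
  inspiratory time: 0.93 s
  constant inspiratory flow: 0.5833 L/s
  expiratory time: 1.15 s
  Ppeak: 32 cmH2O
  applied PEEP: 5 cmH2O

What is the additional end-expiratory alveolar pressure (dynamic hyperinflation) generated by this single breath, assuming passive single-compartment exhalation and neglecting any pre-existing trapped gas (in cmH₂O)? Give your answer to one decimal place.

Vt = flow × Ti = 0.5833 L/s × 0.93 s × 1000 mL/L = 542.47 mL.
R = (PIP − Pplat)/V̇ = (32 − 17) / 0.5833 = 15.0/0.5833 = 25.716 cmH2O·s/L.
C = Vt/(Pplat − PEEP) = 542.47 / (17 − 5) = 542.47/12.0 = 45.206 mL/cmH2O.
τ = R × C = 25.716 × 0.04521 L/cmH2O = 1.163 s.
Fraction remaining = e^(−Te/τ) = e^(−1.15/1.163) = 0.372; trapped volume = 542.47 × 0.372 = 201.8 mL.
Additional alveolar pressure from trapping ≈ V_trapped / C = 201.8 / 45.206 = 4.464 cmH2O.

4.5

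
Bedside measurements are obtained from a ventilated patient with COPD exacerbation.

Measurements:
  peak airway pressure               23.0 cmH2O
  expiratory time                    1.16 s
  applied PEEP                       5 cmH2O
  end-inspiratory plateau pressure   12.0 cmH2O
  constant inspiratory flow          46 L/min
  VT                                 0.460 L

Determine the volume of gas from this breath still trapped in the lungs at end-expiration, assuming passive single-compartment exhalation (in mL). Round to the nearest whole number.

134

Flow: 46 L/min ÷ 60 = 0.7667 L/s.
R = (PIP − Pplat)/V̇ = (23.0 − 12.0) / 0.7667 = 11.0/0.7667 = 14.347 cmH2O·s/L.
C = Vt/(Pplat − PEEP) = 460.0 / (12.0 − 5) = 460.0/7.0 = 65.714 mL/cmH2O.
τ = R × C = 14.347 × 0.06571 L/cmH2O = 0.9427 s.
Fraction remaining = e^(−Te/τ) = e^(−1.16/0.9427) = 0.2921.
Trapped volume = 460.0 × 0.2921 = 134.37 mL.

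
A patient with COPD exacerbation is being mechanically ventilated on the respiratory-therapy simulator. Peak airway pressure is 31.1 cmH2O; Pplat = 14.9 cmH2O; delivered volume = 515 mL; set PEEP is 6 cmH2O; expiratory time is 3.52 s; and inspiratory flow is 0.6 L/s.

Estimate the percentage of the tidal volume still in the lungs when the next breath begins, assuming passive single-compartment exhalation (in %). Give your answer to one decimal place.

10.5

R = (PIP − Pplat)/V̇ = (31.1 − 14.9) / 0.6 = 16.2/0.6 = 27.0 cmH2O·s/L.
C = Vt/(Pplat − PEEP) = 515.0 / (14.9 − 6) = 515.0/8.9 = 57.865 mL/cmH2O.
τ = R × C = 27.0 × 0.05787 L/cmH2O = 1.562 s.
Fraction remaining at end-expiration = e^(−Te/τ) = e^(−3.52/1.562) = 0.105 → 10.5%.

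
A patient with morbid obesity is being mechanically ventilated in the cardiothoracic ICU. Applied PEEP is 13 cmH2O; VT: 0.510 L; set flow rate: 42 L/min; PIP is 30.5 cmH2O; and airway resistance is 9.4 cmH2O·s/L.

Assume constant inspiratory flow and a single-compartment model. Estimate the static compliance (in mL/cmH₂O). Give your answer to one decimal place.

46.7

Flow: 42 L/min ÷ 60 = 0.7 L/s.
Equation of motion (constant flow): PIP = Vt/C + R·V̇ + PEEP.
Vt/C = PIP − R·V̇ − PEEP = 30.5 − 9.4×0.7 − 13 = 30.5 − 6.58 − 13 = 10.92 cmH2O.
C = Vt / 10.92 = 510 / 10.92 = 46.703 mL/cmH2O.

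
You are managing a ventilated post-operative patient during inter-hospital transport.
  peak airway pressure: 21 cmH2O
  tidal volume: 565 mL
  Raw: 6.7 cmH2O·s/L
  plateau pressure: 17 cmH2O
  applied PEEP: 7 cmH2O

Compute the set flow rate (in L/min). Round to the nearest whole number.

36

flow = (PIP − Pplat) / Raw = (21 − 17) / 6.7 = 0.597 L/s × 60 = 35.82 L/min.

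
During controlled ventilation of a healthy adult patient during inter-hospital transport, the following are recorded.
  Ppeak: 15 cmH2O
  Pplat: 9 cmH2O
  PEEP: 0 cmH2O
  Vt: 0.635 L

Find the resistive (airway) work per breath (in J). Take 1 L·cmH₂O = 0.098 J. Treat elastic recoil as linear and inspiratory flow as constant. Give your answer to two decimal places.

With constant inspiratory flow the resistive pressure is constant at PIP − Pplat = 15 − 9 = 6.0 cmH2O, so resistive work = 6.0 × 0.635 = 3.81 L·cmH2O.
× 0.098 J/(L·cmH2O) → 0.3734 J.

0.37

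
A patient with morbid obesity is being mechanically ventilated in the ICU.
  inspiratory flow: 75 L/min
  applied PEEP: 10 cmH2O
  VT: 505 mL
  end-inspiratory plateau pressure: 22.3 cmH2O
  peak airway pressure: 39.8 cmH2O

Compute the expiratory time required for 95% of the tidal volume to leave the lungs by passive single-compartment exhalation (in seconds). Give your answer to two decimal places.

1.72

Flow: 75 L/min ÷ 60 = 1.25 L/s.
R = (PIP − Pplat)/V̇ = (39.8 − 22.3) / 1.25 = 17.5/1.25 = 14.0 cmH2O·s/L.
C = Vt/(Pplat − PEEP) = 505.0 / (22.3 − 10) = 505.0/12.3 = 41.057 mL/cmH2O.
τ = R × C = 14.0 × 0.04106 L/cmH2O = 0.5748 s.
t = −τ·ln(1 − 0.95) = −0.5748·ln(0.05) = 1.722 s.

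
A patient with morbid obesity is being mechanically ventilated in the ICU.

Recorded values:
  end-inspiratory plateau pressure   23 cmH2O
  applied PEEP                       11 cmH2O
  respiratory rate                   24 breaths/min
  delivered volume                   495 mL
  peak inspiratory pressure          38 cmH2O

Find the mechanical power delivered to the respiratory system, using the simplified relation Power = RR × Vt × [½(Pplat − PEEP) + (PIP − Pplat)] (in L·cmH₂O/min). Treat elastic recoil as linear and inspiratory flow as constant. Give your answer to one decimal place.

Per-breath work = Vt × [½(Pplat−PEEP) + (PIP−Pplat)] = 0.495 × [0.5×12.0 + 15.0] = 0.495 × 21.0 = 10.395 L·cmH2O.
Power = 24 × 10.395 = 249.48 L·cmH2O/min.

249.5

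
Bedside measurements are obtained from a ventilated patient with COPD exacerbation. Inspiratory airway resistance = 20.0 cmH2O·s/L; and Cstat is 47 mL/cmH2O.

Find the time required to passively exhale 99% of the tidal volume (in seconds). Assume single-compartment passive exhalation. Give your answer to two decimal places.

τ = R × C = 20.0 × 47 mL/cmH2O = 20.0 × 0.047 L/cmH2O = 0.94 s.
Exhaled fraction f = 1 − e^(−t/τ) → t = −τ·ln(1 − f) = −0.94·ln(0.01) = 4.329 s.

4.33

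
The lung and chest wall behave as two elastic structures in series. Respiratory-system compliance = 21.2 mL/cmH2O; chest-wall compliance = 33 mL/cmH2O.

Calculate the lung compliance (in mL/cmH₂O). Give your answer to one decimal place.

59.3

1/CL = 1/Crs − 1/Ccw.
1/CL = 1/21.2 − 1/33 = 0.01687.
CL = 59.277 mL/cmH2O.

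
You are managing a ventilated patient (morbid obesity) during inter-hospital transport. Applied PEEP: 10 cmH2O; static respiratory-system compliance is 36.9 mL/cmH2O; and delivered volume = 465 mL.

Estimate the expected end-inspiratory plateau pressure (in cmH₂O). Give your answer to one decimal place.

Pplat = PEEP + Vt / Cstat = 10 + 465 / 36.9 = 10 + 12.602 = 22.602 cmH2O.

22.6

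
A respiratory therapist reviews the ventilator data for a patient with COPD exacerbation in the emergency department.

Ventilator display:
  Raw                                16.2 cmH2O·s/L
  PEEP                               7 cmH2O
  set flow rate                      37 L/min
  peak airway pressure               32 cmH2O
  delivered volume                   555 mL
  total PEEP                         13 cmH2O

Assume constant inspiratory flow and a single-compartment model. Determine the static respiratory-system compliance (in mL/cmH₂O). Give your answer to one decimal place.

Flow: 37 L/min ÷ 60 = 0.6167 L/s.
Total PEEP = 13 cmH2O (set 7 + intrinsic 6); this is the baseline alveolar pressure.
Equation of motion (constant flow): PIP = Vt/C + R·V̇ + PEEP.
Vt/C = PIP − R·V̇ − PEEP = 32 − 16.2×0.6167 − 13 = 32 − 9.991 − 13 = 9.009 cmH2O.
C = Vt / 9.009 = 555 / 9.009 = 61.605 mL/cmH2O.

61.6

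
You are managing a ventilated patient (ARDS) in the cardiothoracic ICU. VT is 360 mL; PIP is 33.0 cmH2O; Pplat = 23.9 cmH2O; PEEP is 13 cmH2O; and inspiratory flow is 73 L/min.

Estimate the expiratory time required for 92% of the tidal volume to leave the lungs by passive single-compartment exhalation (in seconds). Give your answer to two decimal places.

0.62

Flow: 73 L/min ÷ 60 = 1.2167 L/s.
R = (PIP − Pplat)/V̇ = (33.0 − 23.9) / 1.2167 = 9.1/1.2167 = 7.479 cmH2O·s/L.
C = Vt/(Pplat − PEEP) = 360.0 / (23.9 − 13) = 360.0/10.9 = 33.028 mL/cmH2O.
τ = R × C = 7.479 × 0.03303 L/cmH2O = 0.247 s.
t = −τ·ln(1 − 0.92) = −0.247·ln(0.08) = 0.6239 s.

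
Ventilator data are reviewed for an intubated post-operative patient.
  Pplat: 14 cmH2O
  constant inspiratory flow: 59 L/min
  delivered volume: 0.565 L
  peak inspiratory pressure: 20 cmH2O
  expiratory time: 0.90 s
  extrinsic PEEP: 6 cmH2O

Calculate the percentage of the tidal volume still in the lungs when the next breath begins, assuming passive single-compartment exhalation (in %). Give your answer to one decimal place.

Flow: 59 L/min ÷ 60 = 0.9833 L/s.
R = (PIP − Pplat)/V̇ = (20 − 14) / 0.9833 = 6.0/0.9833 = 6.102 cmH2O·s/L.
C = Vt/(Pplat − PEEP) = 565.0 / (14 − 6) = 565.0/8.0 = 70.625 mL/cmH2O.
τ = R × C = 6.102 × 0.07063 L/cmH2O = 0.431 s.
Fraction remaining at end-expiration = e^(−Te/τ) = e^(−0.90/0.431) = 0.1239 → 12.39%.

12.4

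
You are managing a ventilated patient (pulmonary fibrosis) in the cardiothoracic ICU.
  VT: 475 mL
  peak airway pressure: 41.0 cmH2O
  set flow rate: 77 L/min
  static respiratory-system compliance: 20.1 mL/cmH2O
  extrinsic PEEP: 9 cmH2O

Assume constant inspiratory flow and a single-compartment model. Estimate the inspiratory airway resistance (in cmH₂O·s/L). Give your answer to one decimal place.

6.5

Flow: 77 L/min ÷ 60 = 1.2833 L/s.
Equation of motion (constant flow): PIP = Vt/C + R·V̇ + PEEP.
R·V̇ = PIP − Vt/C − PEEP = 41.0 − 475/20.1 − 9 = 41.0 − 23.632 − 9 = 8.368 cmH2O.
R = 8.368 / 1.2833 = 6.521 cmH2O·s/L.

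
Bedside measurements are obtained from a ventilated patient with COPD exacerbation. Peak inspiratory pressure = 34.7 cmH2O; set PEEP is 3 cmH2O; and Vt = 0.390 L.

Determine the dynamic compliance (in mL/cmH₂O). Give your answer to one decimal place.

Dynamic compliance = Vt / (PIP − PEEP) = 390 / (34.7 − 3) = 390 / 31.7 = 12.303 mL/cmH2O.

12.3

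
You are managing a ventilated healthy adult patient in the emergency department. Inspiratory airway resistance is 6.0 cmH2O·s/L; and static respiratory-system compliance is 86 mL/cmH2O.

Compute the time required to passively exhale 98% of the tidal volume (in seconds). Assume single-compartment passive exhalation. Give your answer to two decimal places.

τ = R × C = 6.0 × 86 mL/cmH2O = 6.0 × 0.086 L/cmH2O = 0.516 s.
Exhaled fraction f = 1 − e^(−t/τ) → t = −τ·ln(1 − f) = −0.516·ln(0.02) = 2.019 s.

2.02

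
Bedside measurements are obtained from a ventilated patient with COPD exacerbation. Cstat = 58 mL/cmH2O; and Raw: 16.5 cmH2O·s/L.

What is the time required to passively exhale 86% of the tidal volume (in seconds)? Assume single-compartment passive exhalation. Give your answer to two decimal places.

1.88

τ = R × C = 16.5 × 58 mL/cmH2O = 16.5 × 0.058 L/cmH2O = 0.957 s.
Exhaled fraction f = 1 − e^(−t/τ) → t = −τ·ln(1 − f) = −0.957·ln(0.14) = 1.882 s.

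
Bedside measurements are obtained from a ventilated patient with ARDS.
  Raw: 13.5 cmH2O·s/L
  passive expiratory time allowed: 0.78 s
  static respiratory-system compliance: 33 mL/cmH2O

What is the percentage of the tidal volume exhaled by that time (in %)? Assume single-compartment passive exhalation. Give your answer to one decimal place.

τ = R × C = 13.5 × 33 mL/cmH2O = 13.5 × 0.033 L/cmH2O = 0.4455 s.
Passive exhalation: V(t)/V₀ = e^(−t/τ) = e^(−0.78/0.4455) = 0.1736.
Fraction exhaled = 1 − 0.1736 = 0.8264 → 82.64%.

82.6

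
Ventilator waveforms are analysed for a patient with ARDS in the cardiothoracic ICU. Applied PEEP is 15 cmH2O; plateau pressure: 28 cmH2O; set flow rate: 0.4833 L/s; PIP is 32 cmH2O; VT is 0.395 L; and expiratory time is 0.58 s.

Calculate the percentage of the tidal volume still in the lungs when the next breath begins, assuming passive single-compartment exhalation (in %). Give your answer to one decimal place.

10.0

R = (PIP − Pplat)/V̇ = (32 − 28) / 0.4833 = 4.0/0.4833 = 8.276 cmH2O·s/L.
C = Vt/(Pplat − PEEP) = 395.0 / (28 − 15) = 395.0/13.0 = 30.385 mL/cmH2O.
τ = R × C = 8.276 × 0.03039 L/cmH2O = 0.2515 s.
Fraction remaining at end-expiration = e^(−Te/τ) = e^(−0.58/0.2515) = 0.09964 → 9.964%.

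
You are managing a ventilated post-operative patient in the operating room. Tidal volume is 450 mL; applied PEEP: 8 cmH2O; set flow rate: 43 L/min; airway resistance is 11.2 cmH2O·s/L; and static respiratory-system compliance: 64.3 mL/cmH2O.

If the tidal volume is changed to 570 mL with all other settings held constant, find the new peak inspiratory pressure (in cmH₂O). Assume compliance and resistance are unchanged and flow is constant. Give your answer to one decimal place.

24.9

Flow: 43 L/min ÷ 60 = 0.7167 L/s.
PIP = Vt/C + R·V̇ + PEEP (constant-flow equation of motion).
Only the elastic term changes: ΔPIP = ΔVt / C = (570 − 450) / 64.3 = 1.866 cmH2O.
Original PIP = 450/64.3 + 11.2×0.7167 + 8 = 23.025 cmH2O; new PIP = 23.025 + (1.866) = 24.891 cmH2O.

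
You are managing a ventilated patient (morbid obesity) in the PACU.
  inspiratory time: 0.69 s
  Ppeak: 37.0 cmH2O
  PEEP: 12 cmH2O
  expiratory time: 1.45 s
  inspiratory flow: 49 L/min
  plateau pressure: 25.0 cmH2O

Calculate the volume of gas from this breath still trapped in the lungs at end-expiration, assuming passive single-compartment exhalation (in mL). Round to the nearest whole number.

58

Flow: 49 L/min ÷ 60 = 0.8167 L/s.
Vt = flow × Ti = 0.8167 L/s × 0.69 s × 1000 mL/L = 563.52 mL.
R = (PIP − Pplat)/V̇ = (37.0 − 25.0) / 0.8167 = 12.0/0.8167 = 14.693 cmH2O·s/L.
C = Vt/(Pplat − PEEP) = 563.52 / (25.0 − 12) = 563.52/13.0 = 43.348 mL/cmH2O.
τ = R × C = 14.693 × 0.04335 L/cmH2O = 0.6369 s.
Fraction remaining = e^(−Te/τ) = e^(−1.45/0.6369) = 0.1026.
Trapped volume = 563.52 × 0.1026 = 57.817 mL.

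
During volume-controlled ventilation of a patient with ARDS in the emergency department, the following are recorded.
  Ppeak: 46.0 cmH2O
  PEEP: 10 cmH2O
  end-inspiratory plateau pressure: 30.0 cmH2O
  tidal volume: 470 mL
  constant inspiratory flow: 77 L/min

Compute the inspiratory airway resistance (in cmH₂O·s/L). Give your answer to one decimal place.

Flow: 77 L/min ÷ 60 = 1.2833 L/s.
Raw = (PIP − Pplat) / flow = (46.0 − 30.0) / 1.2833 = 16.0 / 1.2833 = 12.468 cmH2O·s/L.

12.5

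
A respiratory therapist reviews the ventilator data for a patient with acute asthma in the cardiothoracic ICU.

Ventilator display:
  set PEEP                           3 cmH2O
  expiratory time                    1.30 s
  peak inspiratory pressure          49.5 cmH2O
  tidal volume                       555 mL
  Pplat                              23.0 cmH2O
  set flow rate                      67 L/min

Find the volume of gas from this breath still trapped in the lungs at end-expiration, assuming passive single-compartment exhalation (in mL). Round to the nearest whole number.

Flow: 67 L/min ÷ 60 = 1.1167 L/s.
R = (PIP − Pplat)/V̇ = (49.5 − 23.0) / 1.1167 = 26.5/1.1167 = 23.731 cmH2O·s/L.
C = Vt/(Pplat − PEEP) = 555.0 / (23.0 − 3) = 555.0/20.0 = 27.75 mL/cmH2O.
τ = R × C = 23.731 × 0.02775 L/cmH2O = 0.6585 s.
Fraction remaining = e^(−Te/τ) = e^(−1.30/0.6585) = 0.1389.
Trapped volume = 555.0 × 0.1389 = 77.09 mL.

77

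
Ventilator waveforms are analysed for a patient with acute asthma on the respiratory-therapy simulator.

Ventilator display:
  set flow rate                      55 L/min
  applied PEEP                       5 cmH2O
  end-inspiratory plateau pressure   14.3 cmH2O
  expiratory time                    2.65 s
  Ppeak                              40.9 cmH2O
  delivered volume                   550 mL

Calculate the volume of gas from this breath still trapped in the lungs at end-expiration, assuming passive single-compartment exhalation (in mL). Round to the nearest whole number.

117

Flow: 55 L/min ÷ 60 = 0.9167 L/s.
R = (PIP − Pplat)/V̇ = (40.9 − 14.3) / 0.9167 = 26.6/0.9167 = 29.017 cmH2O·s/L.
C = Vt/(Pplat − PEEP) = 550.0 / (14.3 − 5) = 550.0/9.3 = 59.14 mL/cmH2O.
τ = R × C = 29.017 × 0.05914 L/cmH2O = 1.716 s.
Fraction remaining = e^(−Te/τ) = e^(−2.65/1.716) = 0.2135.
Trapped volume = 550.0 × 0.2135 = 117.43 mL.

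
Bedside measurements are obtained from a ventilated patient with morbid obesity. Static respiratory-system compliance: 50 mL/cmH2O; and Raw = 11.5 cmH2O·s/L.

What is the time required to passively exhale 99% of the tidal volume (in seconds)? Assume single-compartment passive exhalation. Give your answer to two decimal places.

2.65

τ = R × C = 11.5 × 50 mL/cmH2O = 11.5 × 0.050 L/cmH2O = 0.575 s.
Exhaled fraction f = 1 − e^(−t/τ) → t = −τ·ln(1 − f) = −0.575·ln(0.01) = 2.648 s.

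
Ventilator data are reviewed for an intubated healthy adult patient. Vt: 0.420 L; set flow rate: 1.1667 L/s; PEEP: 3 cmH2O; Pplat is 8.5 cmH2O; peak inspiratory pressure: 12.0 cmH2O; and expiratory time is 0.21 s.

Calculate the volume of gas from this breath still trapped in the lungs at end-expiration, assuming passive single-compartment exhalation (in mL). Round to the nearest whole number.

168

R = (PIP − Pplat)/V̇ = (12.0 − 8.5) / 1.1667 = 3.5/1.1667 = 3.0 cmH2O·s/L.
C = Vt/(Pplat − PEEP) = 420.0 / (8.5 − 3) = 420.0/5.5 = 76.364 mL/cmH2O.
τ = R × C = 3.0 × 0.07636 L/cmH2O = 0.2291 s.
Fraction remaining = e^(−Te/τ) = e^(−0.21/0.2291) = 0.3999.
Trapped volume = 420.0 × 0.3999 = 167.96 mL.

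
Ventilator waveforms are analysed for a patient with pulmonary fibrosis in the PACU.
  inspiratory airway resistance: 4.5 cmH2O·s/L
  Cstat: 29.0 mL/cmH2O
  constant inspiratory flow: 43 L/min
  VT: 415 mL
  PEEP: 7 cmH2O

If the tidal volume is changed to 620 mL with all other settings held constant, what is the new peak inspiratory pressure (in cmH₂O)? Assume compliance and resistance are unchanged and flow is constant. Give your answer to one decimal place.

31.6

Flow: 43 L/min ÷ 60 = 0.7167 L/s.
PIP = Vt/C + R·V̇ + PEEP (constant-flow equation of motion).
Only the elastic term changes: ΔPIP = ΔVt / C = (620 − 415) / 29.0 = 7.069 cmH2O.
Original PIP = 415/29.0 + 4.5×0.7167 + 7 = 24.535 cmH2O; new PIP = 24.535 + (7.069) = 31.604 cmH2O.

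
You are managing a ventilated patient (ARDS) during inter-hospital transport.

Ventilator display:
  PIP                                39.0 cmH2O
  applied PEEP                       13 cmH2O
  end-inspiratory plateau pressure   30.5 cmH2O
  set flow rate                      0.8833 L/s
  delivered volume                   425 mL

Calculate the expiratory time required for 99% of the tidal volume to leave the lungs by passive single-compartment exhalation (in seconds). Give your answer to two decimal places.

1.08

R = (PIP − Pplat)/V̇ = (39.0 − 30.5) / 0.8833 = 8.5/0.8833 = 9.623 cmH2O·s/L.
C = Vt/(Pplat − PEEP) = 425.0 / (30.5 − 13) = 425.0/17.5 = 24.286 mL/cmH2O.
τ = R × C = 9.623 × 0.02429 L/cmH2O = 0.2337 s.
t = −τ·ln(1 − 0.99) = −0.2337·ln(0.01) = 1.076 s.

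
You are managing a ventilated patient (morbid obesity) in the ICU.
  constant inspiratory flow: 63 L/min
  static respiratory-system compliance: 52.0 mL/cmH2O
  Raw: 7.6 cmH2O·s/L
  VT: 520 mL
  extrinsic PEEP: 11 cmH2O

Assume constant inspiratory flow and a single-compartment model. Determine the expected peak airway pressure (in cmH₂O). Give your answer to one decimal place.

29.0

Flow: 63 L/min ÷ 60 = 1.05 L/s.
Equation of motion (constant flow): PIP = Vt/C + R·V̇ + PEEP.
PIP = 520/52.0 + 7.6×1.05 + 11 = 10.0 + 7.98 + 11 = 28.98 cmH2O.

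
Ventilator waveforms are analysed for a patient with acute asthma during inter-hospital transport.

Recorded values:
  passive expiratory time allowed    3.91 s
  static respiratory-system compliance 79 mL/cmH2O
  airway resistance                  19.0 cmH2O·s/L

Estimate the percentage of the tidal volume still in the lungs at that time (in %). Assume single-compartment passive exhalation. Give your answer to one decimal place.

τ = R × C = 19.0 × 79 mL/cmH2O = 19.0 × 0.079 L/cmH2O = 1.501 s.
Passive exhalation: V(t)/V₀ = e^(−t/τ) = e^(−3.91/1.501) = 0.07391.
Fraction remaining = 0.07391 → 7.391%.

7.4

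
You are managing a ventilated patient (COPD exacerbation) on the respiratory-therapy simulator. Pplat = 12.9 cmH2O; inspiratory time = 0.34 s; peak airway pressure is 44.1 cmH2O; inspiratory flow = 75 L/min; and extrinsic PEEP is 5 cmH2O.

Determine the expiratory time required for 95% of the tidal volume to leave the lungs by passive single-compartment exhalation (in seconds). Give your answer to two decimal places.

4.02

Flow: 75 L/min ÷ 60 = 1.25 L/s.
Vt = flow × Ti = 1.25 L/s × 0.34 s × 1000 mL/L = 425.0 mL.
R = (PIP − Pplat)/V̇ = (44.1 − 12.9) / 1.25 = 31.2/1.25 = 24.96 cmH2O·s/L.
C = Vt/(Pplat − PEEP) = 425.0 / (12.9 − 5) = 425.0/7.9 = 53.797 mL/cmH2O.
τ = R × C = 24.96 × 0.0538 L/cmH2O = 1.343 s.
t = −τ·ln(1 − 0.95) = −1.343·ln(0.05) = 4.023 s.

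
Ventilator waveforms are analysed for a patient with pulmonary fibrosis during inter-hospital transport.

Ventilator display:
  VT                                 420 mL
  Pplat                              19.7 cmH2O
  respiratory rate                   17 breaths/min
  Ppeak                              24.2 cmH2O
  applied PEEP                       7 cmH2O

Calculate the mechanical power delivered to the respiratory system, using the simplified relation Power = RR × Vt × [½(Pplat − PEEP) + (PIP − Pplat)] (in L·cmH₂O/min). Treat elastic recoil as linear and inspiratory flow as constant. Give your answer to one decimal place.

77.5

Per-breath work = Vt × [½(Pplat−PEEP) + (PIP−Pplat)] = 0.420 × [0.5×12.7 + 4.5] = 0.420 × 10.85 = 4.557 L·cmH2O.
Power = 17 × 4.557 = 77.469 L·cmH2O/min.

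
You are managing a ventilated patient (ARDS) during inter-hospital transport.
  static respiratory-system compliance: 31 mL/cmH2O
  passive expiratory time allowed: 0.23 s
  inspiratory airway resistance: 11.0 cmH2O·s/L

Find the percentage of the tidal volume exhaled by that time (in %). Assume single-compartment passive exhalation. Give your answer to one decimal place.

49.1

τ = R × C = 11.0 × 31 mL/cmH2O = 11.0 × 0.031 L/cmH2O = 0.341 s.
Passive exhalation: V(t)/V₀ = e^(−t/τ) = e^(−0.23/0.341) = 0.5094.
Fraction exhaled = 1 − 0.5094 = 0.4906 → 49.06%.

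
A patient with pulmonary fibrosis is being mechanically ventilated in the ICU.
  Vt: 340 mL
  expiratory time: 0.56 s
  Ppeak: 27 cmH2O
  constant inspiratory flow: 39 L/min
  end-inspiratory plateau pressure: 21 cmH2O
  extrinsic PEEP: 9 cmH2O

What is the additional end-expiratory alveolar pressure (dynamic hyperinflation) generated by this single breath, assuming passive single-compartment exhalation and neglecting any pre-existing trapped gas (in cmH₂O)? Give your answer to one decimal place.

Flow: 39 L/min ÷ 60 = 0.65 L/s.
R = (PIP − Pplat)/V̇ = (27 − 21) / 0.65 = 6.0/0.65 = 9.231 cmH2O·s/L.
C = Vt/(Pplat − PEEP) = 340.0 / (21 − 9) = 340.0/12.0 = 28.333 mL/cmH2O.
τ = R × C = 9.231 × 0.02833 L/cmH2O = 0.2615 s.
Fraction remaining = e^(−Te/τ) = e^(−0.56/0.2615) = 0.1175; trapped volume = 340.0 × 0.1175 = 39.95 mL.
Additional alveolar pressure from trapping ≈ V_trapped / C = 39.95 / 28.333 = 1.41 cmH2O.

1.4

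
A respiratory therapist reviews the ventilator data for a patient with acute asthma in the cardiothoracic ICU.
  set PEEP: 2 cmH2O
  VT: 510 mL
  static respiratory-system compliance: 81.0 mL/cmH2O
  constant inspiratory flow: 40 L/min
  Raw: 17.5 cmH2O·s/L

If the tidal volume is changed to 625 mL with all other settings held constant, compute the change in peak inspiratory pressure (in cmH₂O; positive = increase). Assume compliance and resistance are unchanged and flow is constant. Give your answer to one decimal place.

1.4

PIP = Vt/C + R·V̇ + PEEP (constant-flow equation of motion).
Only the elastic term changes: ΔPIP = ΔVt / C = (625 − 510) / 81.0 = 1.42 cmH2O.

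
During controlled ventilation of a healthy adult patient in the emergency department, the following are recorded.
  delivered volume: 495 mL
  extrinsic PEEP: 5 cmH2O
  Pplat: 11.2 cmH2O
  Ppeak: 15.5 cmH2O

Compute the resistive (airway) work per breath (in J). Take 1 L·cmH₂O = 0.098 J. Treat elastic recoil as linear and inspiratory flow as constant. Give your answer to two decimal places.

0.21

With constant inspiratory flow the resistive pressure is constant at PIP − Pplat = 15.5 − 11.2 = 4.3 cmH2O, so resistive work = 4.3 × 0.495 = 2.129 L·cmH2O.
× 0.098 J/(L·cmH2O) → 0.2086 J.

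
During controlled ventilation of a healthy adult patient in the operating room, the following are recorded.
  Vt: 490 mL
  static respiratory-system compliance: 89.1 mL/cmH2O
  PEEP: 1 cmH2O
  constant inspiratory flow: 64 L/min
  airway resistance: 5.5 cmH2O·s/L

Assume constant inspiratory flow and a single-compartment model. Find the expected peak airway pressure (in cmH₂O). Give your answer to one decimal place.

12.4

Flow: 64 L/min ÷ 60 = 1.0667 L/s.
Equation of motion (constant flow): PIP = Vt/C + R·V̇ + PEEP.
PIP = 490/89.1 + 5.5×1.0667 + 1 = 5.499 + 5.867 + 1 = 12.366 cmH2O.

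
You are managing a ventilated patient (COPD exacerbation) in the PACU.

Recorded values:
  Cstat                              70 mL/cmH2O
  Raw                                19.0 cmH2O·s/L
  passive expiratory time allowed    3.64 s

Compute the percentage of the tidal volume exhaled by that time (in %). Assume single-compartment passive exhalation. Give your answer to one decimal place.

93.5

τ = R × C = 19.0 × 70 mL/cmH2O = 19.0 × 0.070 L/cmH2O = 1.33 s.
Passive exhalation: V(t)/V₀ = e^(−t/τ) = e^(−3.64/1.33) = 0.06477.
Fraction exhaled = 1 − 0.06477 = 0.9352 → 93.52%.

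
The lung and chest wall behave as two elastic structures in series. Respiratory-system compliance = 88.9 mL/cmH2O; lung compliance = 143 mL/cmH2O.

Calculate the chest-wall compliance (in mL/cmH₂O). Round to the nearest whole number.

1/Ccw = 1/Crs − 1/CL.
1/Ccw = 1/88.9 − 1/143 = 0.004256.
Ccw = 234.96 mL/cmH2O.

235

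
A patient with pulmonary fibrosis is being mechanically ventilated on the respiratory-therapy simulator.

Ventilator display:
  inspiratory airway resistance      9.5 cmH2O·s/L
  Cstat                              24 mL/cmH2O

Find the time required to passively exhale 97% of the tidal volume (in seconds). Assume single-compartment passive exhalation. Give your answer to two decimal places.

τ = R × C = 9.5 × 24 mL/cmH2O = 9.5 × 0.024 L/cmH2O = 0.228 s.
Exhaled fraction f = 1 − e^(−t/τ) → t = −τ·ln(1 − f) = −0.228·ln(0.03) = 0.7995 s.

0.80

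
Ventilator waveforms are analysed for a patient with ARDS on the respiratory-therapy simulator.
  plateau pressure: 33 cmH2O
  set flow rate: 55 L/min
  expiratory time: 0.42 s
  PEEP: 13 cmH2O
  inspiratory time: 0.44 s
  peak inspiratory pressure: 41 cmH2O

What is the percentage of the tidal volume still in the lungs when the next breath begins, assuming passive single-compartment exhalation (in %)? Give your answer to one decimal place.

9.2

Flow: 55 L/min ÷ 60 = 0.9167 L/s.
Vt = flow × Ti = 0.9167 L/s × 0.44 s × 1000 mL/L = 403.35 mL.
R = (PIP − Pplat)/V̇ = (41 − 33) / 0.9167 = 8.0/0.9167 = 8.727 cmH2O·s/L.
C = Vt/(Pplat − PEEP) = 403.35 / (33 − 13) = 403.35/20.0 = 20.168 mL/cmH2O.
τ = R × C = 8.727 × 0.02017 L/cmH2O = 0.176 s.
Fraction remaining at end-expiration = e^(−Te/τ) = e^(−0.42/0.176) = 0.09196 → 9.196%.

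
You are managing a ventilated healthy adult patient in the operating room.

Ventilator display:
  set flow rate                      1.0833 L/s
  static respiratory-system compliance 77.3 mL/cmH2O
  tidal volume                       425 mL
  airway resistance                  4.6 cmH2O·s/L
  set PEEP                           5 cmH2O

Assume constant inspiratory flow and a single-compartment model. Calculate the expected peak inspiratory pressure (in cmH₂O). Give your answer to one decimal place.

Equation of motion (constant flow): PIP = Vt/C + R·V̇ + PEEP.
PIP = 425/77.3 + 4.6×1.0833 + 5 = 5.498 + 4.983 + 5 = 15.481 cmH2O.

15.5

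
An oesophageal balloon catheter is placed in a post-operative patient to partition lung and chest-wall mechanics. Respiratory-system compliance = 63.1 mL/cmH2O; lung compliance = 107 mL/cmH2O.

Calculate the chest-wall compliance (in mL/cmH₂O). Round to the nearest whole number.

1/Ccw = 1/Crs − 1/CL.
1/Ccw = 1/63.1 − 1/107 = 0.006502.
Ccw = 153.8 mL/cmH2O.

154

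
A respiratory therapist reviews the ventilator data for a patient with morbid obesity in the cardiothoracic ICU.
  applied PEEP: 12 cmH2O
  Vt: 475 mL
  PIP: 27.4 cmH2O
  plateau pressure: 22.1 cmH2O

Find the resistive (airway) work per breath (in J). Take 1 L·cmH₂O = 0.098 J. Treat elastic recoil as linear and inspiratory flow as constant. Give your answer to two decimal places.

With constant inspiratory flow the resistive pressure is constant at PIP − Pplat = 27.4 − 22.1 = 5.3 cmH2O, so resistive work = 5.3 × 0.475 = 2.518 L·cmH2O.
× 0.098 J/(L·cmH2O) → 0.2468 J.

0.25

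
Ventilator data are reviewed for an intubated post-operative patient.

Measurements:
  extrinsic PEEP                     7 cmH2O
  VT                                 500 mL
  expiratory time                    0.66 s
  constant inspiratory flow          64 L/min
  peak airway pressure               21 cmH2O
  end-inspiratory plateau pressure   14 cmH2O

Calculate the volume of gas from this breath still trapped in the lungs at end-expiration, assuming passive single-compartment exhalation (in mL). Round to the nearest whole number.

Flow: 64 L/min ÷ 60 = 1.0667 L/s.
R = (PIP − Pplat)/V̇ = (21 − 14) / 1.0667 = 7.0/1.0667 = 6.562 cmH2O·s/L.
C = Vt/(Pplat − PEEP) = 500.0 / (14 − 7) = 500.0/7.0 = 71.429 mL/cmH2O.
τ = R × C = 6.562 × 0.07143 L/cmH2O = 0.4687 s.
Fraction remaining = e^(−Te/τ) = e^(−0.66/0.4687) = 0.2446.
Trapped volume = 500.0 × 0.2446 = 122.3 mL.

122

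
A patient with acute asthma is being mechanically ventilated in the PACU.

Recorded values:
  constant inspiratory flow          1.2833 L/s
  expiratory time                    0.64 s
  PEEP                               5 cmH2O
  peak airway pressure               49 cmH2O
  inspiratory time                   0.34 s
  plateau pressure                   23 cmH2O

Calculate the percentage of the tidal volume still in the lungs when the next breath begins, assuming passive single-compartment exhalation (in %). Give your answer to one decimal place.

27.2

Vt = flow × Ti = 1.2833 L/s × 0.34 s × 1000 mL/L = 436.32 mL.
R = (PIP − Pplat)/V̇ = (49 − 23) / 1.2833 = 26.0/1.2833 = 20.26 cmH2O·s/L.
C = Vt/(Pplat − PEEP) = 436.32 / (23 − 5) = 436.32/18.0 = 24.24 mL/cmH2O.
τ = R × C = 20.26 × 0.02424 L/cmH2O = 0.4911 s.
Fraction remaining at end-expiration = e^(−Te/τ) = e^(−0.64/0.4911) = 0.2717 → 27.17%.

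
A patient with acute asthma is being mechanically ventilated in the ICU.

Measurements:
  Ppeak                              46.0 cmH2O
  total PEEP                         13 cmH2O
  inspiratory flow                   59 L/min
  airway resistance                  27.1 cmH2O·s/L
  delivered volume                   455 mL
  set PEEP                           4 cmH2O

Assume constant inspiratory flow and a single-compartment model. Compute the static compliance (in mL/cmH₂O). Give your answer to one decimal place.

71.6

Flow: 59 L/min ÷ 60 = 0.9833 L/s.
Total PEEP = 13 cmH2O (set 4 + intrinsic 9); this is the baseline alveolar pressure.
Equation of motion (constant flow): PIP = Vt/C + R·V̇ + PEEP.
Vt/C = PIP − R·V̇ − PEEP = 46.0 − 27.1×0.9833 − 13 = 46.0 − 26.647 − 13 = 6.353 cmH2O.
C = Vt / 6.353 = 455 / 6.353 = 71.62 mL/cmH2O.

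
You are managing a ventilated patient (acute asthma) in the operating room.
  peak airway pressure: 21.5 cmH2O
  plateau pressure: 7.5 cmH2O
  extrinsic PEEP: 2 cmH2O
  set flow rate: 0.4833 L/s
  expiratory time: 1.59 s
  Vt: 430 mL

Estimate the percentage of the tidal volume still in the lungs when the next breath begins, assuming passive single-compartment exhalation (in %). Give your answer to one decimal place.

R = (PIP − Pplat)/V̇ = (21.5 − 7.5) / 0.4833 = 14.0/0.4833 = 28.968 cmH2O·s/L.
C = Vt/(Pplat − PEEP) = 430.0 / (7.5 − 2) = 430.0/5.5 = 78.182 mL/cmH2O.
τ = R × C = 28.968 × 0.07818 L/cmH2O = 2.265 s.
Fraction remaining at end-expiration = e^(−Te/τ) = e^(−1.59/2.265) = 0.4956 → 49.56%.

49.6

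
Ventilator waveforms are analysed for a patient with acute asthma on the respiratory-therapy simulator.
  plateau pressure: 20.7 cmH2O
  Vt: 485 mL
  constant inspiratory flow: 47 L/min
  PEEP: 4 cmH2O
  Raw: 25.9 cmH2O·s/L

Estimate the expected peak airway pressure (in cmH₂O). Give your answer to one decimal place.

Flow: 47 L/min ÷ 60 = 0.7833 L/s.
PIP = Pplat + Raw × flow = 20.7 + 25.9 × 0.7833 = 20.7 + 20.287 = 40.987 cmH2O.

41.0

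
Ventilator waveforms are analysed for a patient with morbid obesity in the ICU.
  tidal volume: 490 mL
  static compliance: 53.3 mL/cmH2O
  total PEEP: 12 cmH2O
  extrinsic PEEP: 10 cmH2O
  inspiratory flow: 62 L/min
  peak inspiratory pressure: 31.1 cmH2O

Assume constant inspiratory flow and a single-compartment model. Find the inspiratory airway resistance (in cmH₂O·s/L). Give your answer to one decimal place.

9.6

Flow: 62 L/min ÷ 60 = 1.0333 L/s.
Total PEEP = 12 cmH2O (set 10 + intrinsic 2); this is the baseline alveolar pressure.
Equation of motion (constant flow): PIP = Vt/C + R·V̇ + PEEP.
R·V̇ = PIP − Vt/C − PEEP = 31.1 − 490/53.3 − 12 = 31.1 − 9.193 − 12 = 9.907 cmH2O.
R = 9.907 / 1.0333 = 9.588 cmH2O·s/L.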